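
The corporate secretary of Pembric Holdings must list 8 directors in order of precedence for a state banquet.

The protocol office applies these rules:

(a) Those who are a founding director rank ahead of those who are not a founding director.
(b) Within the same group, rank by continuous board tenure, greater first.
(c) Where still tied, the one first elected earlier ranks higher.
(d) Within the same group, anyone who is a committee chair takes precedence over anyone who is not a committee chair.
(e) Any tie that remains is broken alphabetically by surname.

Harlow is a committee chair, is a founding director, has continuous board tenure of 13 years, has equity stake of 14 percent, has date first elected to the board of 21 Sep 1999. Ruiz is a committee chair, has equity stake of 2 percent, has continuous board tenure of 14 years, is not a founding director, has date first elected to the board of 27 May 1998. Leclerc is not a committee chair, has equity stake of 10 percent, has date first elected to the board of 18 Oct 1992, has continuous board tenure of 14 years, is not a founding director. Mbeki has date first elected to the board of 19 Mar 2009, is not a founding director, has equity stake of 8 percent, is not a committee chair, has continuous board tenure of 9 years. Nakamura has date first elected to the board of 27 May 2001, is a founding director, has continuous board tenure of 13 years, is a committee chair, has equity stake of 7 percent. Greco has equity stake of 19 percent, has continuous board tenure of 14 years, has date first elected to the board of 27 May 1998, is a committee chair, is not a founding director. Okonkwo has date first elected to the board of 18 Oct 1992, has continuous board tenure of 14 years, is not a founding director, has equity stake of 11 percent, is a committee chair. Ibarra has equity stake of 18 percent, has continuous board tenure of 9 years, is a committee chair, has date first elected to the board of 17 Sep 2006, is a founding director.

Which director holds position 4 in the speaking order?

Okonkwo

By the first rule: Harlow, Nakamura and Ibarra (each a founding director); then Okonkwo, Leclerc, Greco, Ruiz and Mbeki (each not a founding director).
Among Harlow, Nakamura and Ibarra, by continuous board tenure (higher first): Harlow and Nakamura (13 years) before Ibarra (9 years).
Among Harlow and Nakamura, by date first elected to the board (earlier first): Harlow (21 Sep 1999) before Nakamura (27 May 2001).
Among Okonkwo, Leclerc, Greco, Ruiz and Mbeki, by continuous board tenure (higher first): Okonkwo, Leclerc, Greco and Ruiz (14 years) before Mbeki (9 years).
Among Okonkwo, Leclerc, Greco and Ruiz, by date first elected to the board (earlier first): Okonkwo and Leclerc (18 Oct 1992) before Greco and Ruiz (27 May 1998).
Among Okonkwo and Leclerc, a committee chair before not a committee chair: Okonkwo (a committee chair) before Leclerc (not a committee chair).
Greco and Ruiz are each a committee chair, so the next rule applies.
Among Greco and Ruiz, alphabetically by surname: Greco before Ruiz.
Order: Harlow, Nakamura, Ibarra, Okonkwo, Leclerc, Greco, Ruiz, Mbeki.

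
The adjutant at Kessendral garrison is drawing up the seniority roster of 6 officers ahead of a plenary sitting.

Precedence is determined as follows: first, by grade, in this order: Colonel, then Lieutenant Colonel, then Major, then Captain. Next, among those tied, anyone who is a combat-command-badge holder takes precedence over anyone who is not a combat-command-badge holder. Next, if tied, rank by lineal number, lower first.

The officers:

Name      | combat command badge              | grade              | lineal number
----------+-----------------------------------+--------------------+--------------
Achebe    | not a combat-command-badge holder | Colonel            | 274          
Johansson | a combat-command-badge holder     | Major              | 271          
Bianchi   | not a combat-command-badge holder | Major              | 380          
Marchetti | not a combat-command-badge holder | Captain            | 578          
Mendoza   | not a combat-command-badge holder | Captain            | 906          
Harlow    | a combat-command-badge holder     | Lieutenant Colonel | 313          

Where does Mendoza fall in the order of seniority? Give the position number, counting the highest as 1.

By grade: Achebe (Colonel); then Harlow (Lieutenant Colonel); then Johansson and Bianchi (Major); then Marchetti and Mendoza (Captain).
Among Johansson and Bianchi, a combat-command-badge holder before not a combat-command-badge holder: Johansson (a combat-command-badge holder) before Bianchi (not a combat-command-badge holder).
Marchetti and Mendoza are each not a combat-command-badge holder, so the next rule applies.
Among Marchetti and Mendoza, by lineal number (lower first): Marchetti (578) before Mendoza (906).
Order: Achebe, Harlow, Johansson, Bianchi, Marchetti, Mendoza. So position 6.

6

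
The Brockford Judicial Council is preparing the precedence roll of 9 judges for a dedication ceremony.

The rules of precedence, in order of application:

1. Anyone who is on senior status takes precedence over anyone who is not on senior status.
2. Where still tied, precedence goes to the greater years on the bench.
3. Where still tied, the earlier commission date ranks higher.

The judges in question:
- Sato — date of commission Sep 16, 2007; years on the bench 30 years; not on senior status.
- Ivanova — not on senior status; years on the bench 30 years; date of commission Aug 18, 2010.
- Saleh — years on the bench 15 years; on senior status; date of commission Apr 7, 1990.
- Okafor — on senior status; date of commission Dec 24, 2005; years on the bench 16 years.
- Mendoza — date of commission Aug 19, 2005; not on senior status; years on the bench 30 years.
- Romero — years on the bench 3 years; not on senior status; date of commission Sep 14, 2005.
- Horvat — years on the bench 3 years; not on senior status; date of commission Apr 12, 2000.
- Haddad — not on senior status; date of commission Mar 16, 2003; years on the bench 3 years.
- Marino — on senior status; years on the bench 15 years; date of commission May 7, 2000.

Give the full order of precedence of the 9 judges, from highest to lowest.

By the first rule: Okafor, Saleh and Marino (each on senior status); then Mendoza, Sato, Ivanova, Horvat, Haddad and Romero (each not on senior status).
Among Okafor, Saleh and Marino, by years on the bench (higher first): Okafor (16 years) before Saleh and Marino (15 years).
Among Saleh and Marino, by date of commission (earlier first): Saleh (Apr 7, 1990) before Marino (May 7, 2000).
Among Mendoza, Sato, Ivanova, Horvat, Haddad and Romero, by years on the bench (higher first): Mendoza, Sato and Ivanova (30 years) before Horvat, Haddad and Romero (3 years).
Among Mendoza, Sato and Ivanova, by date of commission (earlier first): Mendoza (Aug 19, 2005) before Sato (Sep 16, 2007) before Ivanova (Aug 18, 2010).
Among Horvat, Haddad and Romero, by date of commission (earlier first): Horvat (Apr 12, 2000) before Haddad (Mar 16, 2003) before Romero (Sep 14, 2005).
Full order: Okafor, Saleh, Marino, Mendoza, Sato, Ivanova, Horvat, Haddad, Romero.

Okafor, Saleh, Marino, Mendoza, Sato, Ivanova, Horvat, Haddad, Romero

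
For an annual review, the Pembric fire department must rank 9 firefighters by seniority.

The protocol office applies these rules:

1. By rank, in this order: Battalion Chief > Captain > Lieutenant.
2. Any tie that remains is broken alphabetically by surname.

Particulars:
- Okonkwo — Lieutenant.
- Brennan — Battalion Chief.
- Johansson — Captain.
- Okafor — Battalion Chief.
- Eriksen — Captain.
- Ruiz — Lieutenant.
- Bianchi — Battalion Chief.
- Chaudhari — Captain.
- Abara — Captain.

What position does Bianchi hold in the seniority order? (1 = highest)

1

By rank: Bianchi, Brennan and Okafor (Battalion Chief); then Abara, Chaudhari, Eriksen and Johansson (Captain); then Okonkwo and Ruiz (Lieutenant).
Among Bianchi, Brennan and Okafor, alphabetically by surname: Bianchi before Brennan before Okafor.
Among Abara, Chaudhari, Eriksen and Johansson, alphabetically by surname: Abara before Chaudhari before Eriksen before Johansson.
Among Okonkwo and Ruiz, alphabetically by surname: Okonkwo before Ruiz.
Order: Bianchi, Brennan, Okafor, Abara, Chaudhari, Eriksen, Johansson, Okonkwo, Ruiz. So position 1.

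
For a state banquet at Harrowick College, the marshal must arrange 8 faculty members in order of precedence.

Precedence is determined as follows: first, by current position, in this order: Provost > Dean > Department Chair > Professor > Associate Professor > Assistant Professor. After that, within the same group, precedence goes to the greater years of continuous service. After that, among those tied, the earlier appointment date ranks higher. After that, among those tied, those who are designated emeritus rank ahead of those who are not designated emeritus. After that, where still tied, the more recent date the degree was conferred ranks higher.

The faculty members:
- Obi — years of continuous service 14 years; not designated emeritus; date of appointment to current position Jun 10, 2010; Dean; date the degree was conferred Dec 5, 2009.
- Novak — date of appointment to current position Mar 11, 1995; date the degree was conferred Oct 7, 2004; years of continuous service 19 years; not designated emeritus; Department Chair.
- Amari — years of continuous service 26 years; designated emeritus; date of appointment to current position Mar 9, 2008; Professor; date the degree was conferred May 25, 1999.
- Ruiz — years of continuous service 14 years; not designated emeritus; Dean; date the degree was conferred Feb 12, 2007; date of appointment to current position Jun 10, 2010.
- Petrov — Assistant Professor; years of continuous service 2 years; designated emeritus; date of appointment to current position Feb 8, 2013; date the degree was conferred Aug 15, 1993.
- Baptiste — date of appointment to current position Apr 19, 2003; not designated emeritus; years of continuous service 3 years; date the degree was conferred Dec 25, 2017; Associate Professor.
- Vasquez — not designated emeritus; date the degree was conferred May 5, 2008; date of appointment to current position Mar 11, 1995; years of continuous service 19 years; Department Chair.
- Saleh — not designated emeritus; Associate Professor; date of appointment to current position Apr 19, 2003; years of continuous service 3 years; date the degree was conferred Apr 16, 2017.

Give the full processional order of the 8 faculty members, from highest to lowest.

By current position: Obi and Ruiz (Dean); then Vasquez and Novak (Department Chair); then Amari (Professor); then Baptiste and Saleh (Associate Professor); then Petrov (Assistant Professor).
Obi and Ruiz both have years of continuous service 14 years, so the next rule applies.
Obi and Ruiz both have date of appointment to current position Jun 10, 2010, so the next rule applies.
Obi and Ruiz are each not designated emeritus, so the next rule applies.
Among Obi and Ruiz, by date the degree was conferred (later first): Obi (Dec 5, 2009) before Ruiz (Feb 12, 2007).
Vasquez and Novak both have years of continuous service 19 years, so the next rule applies.
Vasquez and Novak both have date of appointment to current position Mar 11, 1995, so the next rule applies.
Vasquez and Novak are each not designated emeritus, so the next rule applies.
Among Vasquez and Novak, by date the degree was conferred (later first): Vasquez (May 5, 2008) before Novak (Oct 7, 2004).
Baptiste and Saleh both have years of continuous service 3 years, so the next rule applies.
Baptiste and Saleh both have date of appointment to current position Apr 19, 2003, so the next rule applies.
Baptiste and Saleh are each not designated emeritus, so the next rule applies.
Among Baptiste and Saleh, by date the degree was conferred (later first): Baptiste (Dec 25, 2017) before Saleh (Apr 16, 2017).
Full order: Obi, Ruiz, Vasquez, Novak, Amari, Baptiste, Saleh, Petrov.

Obi, Ruiz, Vasquez, Novak, Amari, Baptiste, Saleh, Petrov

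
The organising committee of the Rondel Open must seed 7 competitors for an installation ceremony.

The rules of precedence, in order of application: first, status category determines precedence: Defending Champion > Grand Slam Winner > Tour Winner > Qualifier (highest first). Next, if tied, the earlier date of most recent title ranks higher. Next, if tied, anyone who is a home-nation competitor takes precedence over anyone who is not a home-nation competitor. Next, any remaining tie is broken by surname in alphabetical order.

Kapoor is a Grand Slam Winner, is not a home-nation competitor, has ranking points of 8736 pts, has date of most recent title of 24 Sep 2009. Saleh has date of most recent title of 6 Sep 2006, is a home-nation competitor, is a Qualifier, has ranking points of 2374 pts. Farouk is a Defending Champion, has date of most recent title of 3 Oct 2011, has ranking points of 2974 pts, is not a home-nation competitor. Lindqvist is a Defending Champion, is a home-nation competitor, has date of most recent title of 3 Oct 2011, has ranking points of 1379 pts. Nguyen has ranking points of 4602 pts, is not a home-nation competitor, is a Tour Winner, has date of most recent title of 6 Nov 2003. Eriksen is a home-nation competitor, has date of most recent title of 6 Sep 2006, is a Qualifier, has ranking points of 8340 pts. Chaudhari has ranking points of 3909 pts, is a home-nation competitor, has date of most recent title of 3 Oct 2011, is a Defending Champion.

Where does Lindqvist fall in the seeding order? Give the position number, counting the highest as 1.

By status category: Chaudhari, Lindqvist and Farouk (Defending Champion); then Kapoor (Grand Slam Winner); then Nguyen (Tour Winner); then Eriksen and Saleh (Qualifier).
Chaudhari, Lindqvist and Farouk all have date of most recent title 3 Oct 2011, so the next rule applies.
Among Chaudhari, Lindqvist and Farouk, a home-nation competitor before not a home-nation competitor: Chaudhari and Lindqvist (a home-nation competitor) before Farouk (not a home-nation competitor).
Among Chaudhari and Lindqvist, alphabetically by surname: Chaudhari before Lindqvist.
Eriksen and Saleh both have date of most recent title 6 Sep 2006, so the next rule applies.
Eriksen and Saleh are each a home-nation competitor, so the next rule applies.
Among Eriksen and Saleh, alphabetically by surname: Eriksen before Saleh.
Order: Chaudhari, Lindqvist, Farouk, Kapoor, Nguyen, Eriksen, Saleh. So position 2.

2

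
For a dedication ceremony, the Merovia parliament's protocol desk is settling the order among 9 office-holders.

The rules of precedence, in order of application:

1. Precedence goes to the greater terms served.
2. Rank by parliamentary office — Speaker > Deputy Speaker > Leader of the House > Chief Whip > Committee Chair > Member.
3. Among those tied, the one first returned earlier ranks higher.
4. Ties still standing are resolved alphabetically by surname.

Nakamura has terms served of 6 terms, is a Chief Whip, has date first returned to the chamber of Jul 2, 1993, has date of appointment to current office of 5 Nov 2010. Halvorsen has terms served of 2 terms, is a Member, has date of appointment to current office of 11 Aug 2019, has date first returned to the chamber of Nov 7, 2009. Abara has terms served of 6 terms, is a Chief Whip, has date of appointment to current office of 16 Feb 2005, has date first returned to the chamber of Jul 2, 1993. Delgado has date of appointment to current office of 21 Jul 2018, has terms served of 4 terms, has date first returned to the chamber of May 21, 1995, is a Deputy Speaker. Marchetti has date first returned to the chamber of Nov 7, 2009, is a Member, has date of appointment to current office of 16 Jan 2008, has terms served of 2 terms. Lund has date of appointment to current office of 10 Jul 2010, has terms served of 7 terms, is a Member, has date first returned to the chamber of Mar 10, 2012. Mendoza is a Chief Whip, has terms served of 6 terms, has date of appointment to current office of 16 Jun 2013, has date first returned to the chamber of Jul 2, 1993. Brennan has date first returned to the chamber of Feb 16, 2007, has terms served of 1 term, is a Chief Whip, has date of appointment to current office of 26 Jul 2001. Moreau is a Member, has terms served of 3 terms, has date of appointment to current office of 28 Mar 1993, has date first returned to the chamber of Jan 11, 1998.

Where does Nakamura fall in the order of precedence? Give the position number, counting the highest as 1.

4

By terms served (higher first): Lund (7 terms); then Abara, Mendoza and Nakamura (each 6 terms); then Delgado (4 terms); then Moreau (3 terms); then Halvorsen and Marchetti (both 2 terms); then Brennan (1 term).
Abara, Mendoza and Nakamura are each Chief Whip, so the next rule applies.
Abara, Mendoza and Nakamura all have date first returned to the chamber Jul 2, 1993, so the next rule applies.
Among Abara, Mendoza and Nakamura, alphabetically by surname: Abara before Mendoza before Nakamura.
Halvorsen and Marchetti are each Member, so the next rule applies.
Halvorsen and Marchetti both have date first returned to the chamber Nov 7, 2009, so the next rule applies.
Among Halvorsen and Marchetti, alphabetically by surname: Halvorsen before Marchetti.
Order: Lund, Abara, Mendoza, Nakamura, Delgado, Moreau, Halvorsen, Marchetti, Brennan. So position 4.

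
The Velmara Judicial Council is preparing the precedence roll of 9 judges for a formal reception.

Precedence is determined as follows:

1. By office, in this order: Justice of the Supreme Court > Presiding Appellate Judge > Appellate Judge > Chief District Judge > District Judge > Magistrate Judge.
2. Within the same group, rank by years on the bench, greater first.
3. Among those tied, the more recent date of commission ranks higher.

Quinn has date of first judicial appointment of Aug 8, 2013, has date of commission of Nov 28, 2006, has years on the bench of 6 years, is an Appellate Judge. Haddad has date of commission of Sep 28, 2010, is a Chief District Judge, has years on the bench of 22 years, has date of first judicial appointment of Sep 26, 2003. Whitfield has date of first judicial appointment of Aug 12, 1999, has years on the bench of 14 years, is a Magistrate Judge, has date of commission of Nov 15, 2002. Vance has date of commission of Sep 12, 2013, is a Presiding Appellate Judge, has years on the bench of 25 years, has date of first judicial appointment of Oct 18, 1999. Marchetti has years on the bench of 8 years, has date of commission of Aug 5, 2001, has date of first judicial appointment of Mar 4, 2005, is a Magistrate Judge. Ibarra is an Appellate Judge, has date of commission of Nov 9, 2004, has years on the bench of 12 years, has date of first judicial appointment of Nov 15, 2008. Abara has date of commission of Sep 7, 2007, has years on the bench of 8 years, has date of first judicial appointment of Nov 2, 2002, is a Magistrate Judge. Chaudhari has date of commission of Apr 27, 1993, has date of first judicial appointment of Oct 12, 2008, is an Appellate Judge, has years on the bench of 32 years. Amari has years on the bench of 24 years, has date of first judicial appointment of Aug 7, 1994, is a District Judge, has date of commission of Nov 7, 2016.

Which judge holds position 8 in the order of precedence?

By office: Vance (Presiding Appellate Judge); then Chaudhari, Ibarra and Quinn (Appellate Judge); then Haddad (Chief District Judge); then Amari (District Judge); then Whitfield, Abara and Marchetti (Magistrate Judge).
Among Chaudhari, Ibarra and Quinn, by years on the bench (higher first): Chaudhari (32 years) before Ibarra (12 years) before Quinn (6 years).
Among Whitfield, Abara and Marchetti, by years on the bench (higher first): Whitfield (14 years) before Abara and Marchetti (8 years).
Among Abara and Marchetti, by date of commission (later first): Abara (Sep 7, 2007) before Marchetti (Aug 5, 2001).
Order: Vance, Chaudhari, Ibarra, Quinn, Haddad, Amari, Whitfield, Abara, Marchetti.

Abara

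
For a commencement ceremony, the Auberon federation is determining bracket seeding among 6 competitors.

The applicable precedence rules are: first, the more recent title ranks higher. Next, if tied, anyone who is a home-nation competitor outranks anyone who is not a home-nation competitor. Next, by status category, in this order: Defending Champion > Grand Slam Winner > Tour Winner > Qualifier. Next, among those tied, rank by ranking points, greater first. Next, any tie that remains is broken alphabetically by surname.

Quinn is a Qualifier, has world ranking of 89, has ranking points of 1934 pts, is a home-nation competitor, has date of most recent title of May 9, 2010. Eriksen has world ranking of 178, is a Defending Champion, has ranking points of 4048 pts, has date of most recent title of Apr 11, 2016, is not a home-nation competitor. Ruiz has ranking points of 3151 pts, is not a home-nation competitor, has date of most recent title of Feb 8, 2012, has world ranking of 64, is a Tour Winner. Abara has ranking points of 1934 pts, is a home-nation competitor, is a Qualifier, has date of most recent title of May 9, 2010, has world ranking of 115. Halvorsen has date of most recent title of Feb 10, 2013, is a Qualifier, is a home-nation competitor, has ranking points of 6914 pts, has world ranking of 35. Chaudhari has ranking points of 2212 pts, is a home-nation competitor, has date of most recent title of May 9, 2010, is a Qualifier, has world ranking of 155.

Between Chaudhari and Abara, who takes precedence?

By date of most recent title (later first): Eriksen (Apr 11, 2016); then Halvorsen (Feb 10, 2013); then Ruiz (Feb 8, 2012); then Chaudhari, Abara and Quinn (each May 9, 2010).
Chaudhari, Abara and Quinn are each a home-nation competitor, so the next rule applies.
Chaudhari, Abara and Quinn are each Qualifier, so the next rule applies.
Among Chaudhari, Abara and Quinn, by ranking points (higher first): Chaudhari (2212 pts) before Abara and Quinn (1934 pts).
Among Abara and Quinn, alphabetically by surname: Abara before Quinn.
So Chaudhari takes precedence.

Chaudhari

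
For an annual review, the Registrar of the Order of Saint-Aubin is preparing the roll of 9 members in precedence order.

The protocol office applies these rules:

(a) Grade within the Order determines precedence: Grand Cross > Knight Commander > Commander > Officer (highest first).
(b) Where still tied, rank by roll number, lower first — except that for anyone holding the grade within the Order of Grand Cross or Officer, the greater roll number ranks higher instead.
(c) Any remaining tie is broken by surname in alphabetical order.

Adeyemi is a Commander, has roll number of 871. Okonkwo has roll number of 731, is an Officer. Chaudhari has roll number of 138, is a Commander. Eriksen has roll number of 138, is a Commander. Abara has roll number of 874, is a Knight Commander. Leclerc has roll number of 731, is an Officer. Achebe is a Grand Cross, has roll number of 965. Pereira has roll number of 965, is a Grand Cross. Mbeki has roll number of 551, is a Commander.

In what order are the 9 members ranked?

By grade within the Order: Achebe and Pereira (Grand Cross); then Abara (Knight Commander); then Chaudhari, Eriksen, Mbeki and Adeyemi (Commander); then Leclerc and Okonkwo (Officer).
Achebe and Pereira both have roll number 965, so the next rule applies.
Among Achebe and Pereira, alphabetically by surname: Achebe before Pereira.
Among Chaudhari, Eriksen, Mbeki and Adeyemi, by roll number (lower first): Chaudhari and Eriksen (138) before Mbeki (551) before Adeyemi (871).
Among Chaudhari and Eriksen, alphabetically by surname: Chaudhari before Eriksen.
Leclerc and Okonkwo both have roll number 731, so the next rule applies.
Among Leclerc and Okonkwo, alphabetically by surname: Leclerc before Okonkwo.
Full order: Achebe, Pereira, Abara, Chaudhari, Eriksen, Mbeki, Adeyemi, Leclerc, Okonkwo.

Achebe, Pereira, Abara, Chaudhari, Eriksen, Mbeki, Adeyemi, Leclerc, Okonkwo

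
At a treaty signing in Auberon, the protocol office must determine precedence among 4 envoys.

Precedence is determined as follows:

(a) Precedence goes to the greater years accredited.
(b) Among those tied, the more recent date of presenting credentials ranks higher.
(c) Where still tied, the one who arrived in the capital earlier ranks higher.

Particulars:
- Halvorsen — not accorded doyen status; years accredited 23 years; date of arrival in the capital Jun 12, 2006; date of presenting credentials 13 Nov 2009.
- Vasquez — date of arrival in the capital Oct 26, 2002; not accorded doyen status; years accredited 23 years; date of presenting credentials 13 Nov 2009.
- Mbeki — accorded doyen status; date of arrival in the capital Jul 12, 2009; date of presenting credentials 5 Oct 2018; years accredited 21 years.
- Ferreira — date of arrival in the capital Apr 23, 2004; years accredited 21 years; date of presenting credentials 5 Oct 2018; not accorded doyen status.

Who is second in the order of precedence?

By years accredited (higher first): Vasquez and Halvorsen (both 23 years); then Ferreira and Mbeki (both 21 years).
Vasquez and Halvorsen both have date of presenting credentials 13 Nov 2009, so the next rule applies.
Among Vasquez and Halvorsen, by date of arrival in the capital (earlier first): Vasquez (Oct 26, 2002) before Halvorsen (Jun 12, 2006).
Ferreira and Mbeki both have date of presenting credentials 5 Oct 2018, so the next rule applies.
Among Ferreira and Mbeki, by date of arrival in the capital (earlier first): Ferreira (Apr 23, 2004) before Mbeki (Jul 12, 2009).
Order: Vasquez, Halvorsen, Ferreira, Mbeki.

Halvorsen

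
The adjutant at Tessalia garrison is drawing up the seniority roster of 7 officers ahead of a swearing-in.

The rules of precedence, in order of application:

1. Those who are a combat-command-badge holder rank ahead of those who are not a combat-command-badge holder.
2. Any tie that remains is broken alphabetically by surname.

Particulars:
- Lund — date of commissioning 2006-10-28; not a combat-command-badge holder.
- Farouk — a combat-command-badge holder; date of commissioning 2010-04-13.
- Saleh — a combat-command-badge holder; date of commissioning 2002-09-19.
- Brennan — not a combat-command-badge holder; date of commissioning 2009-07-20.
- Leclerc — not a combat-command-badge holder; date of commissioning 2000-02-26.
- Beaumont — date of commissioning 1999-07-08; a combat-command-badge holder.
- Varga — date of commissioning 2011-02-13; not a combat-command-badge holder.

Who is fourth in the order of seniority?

By the first rule: Beaumont, Farouk and Saleh (each a combat-command-badge holder); then Brennan, Leclerc, Lund and Varga (each not a combat-command-badge holder).
Among Beaumont, Farouk and Saleh, alphabetically by surname: Beaumont before Farouk before Saleh.
Among Brennan, Leclerc, Lund and Varga, alphabetically by surname: Brennan before Leclerc before Lund before Varga.
Order: Beaumont, Farouk, Saleh, Brennan, Leclerc, Lund, Varga.

Brennan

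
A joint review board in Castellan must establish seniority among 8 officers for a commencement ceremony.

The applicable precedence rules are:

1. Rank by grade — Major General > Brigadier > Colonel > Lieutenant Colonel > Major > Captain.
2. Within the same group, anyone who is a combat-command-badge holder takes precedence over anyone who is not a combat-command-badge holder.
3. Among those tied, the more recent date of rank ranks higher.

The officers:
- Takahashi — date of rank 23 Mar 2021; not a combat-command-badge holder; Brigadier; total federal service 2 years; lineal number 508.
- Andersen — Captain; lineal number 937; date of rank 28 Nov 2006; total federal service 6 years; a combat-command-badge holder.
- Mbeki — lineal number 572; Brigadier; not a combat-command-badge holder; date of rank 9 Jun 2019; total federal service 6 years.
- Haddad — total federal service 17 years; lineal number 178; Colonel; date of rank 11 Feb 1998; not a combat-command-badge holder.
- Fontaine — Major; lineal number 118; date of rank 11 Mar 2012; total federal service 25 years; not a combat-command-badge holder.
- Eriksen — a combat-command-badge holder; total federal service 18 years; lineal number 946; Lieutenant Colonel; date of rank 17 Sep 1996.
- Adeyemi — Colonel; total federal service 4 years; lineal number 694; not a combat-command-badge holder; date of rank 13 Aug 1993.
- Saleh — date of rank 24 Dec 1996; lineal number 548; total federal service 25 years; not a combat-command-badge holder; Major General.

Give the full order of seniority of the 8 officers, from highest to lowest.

By grade: Saleh (Major General); then Takahashi and Mbeki (Brigadier); then Haddad and Adeyemi (Colonel); then Eriksen (Lieutenant Colonel); then Fontaine (Major); then Andersen (Captain).
Takahashi and Mbeki are each not a combat-command-badge holder, so the next rule applies.
Among Takahashi and Mbeki, by date of rank (later first): Takahashi (23 Mar 2021) before Mbeki (9 Jun 2019).
Haddad and Adeyemi are each not a combat-command-badge holder, so the next rule applies.
Among Haddad and Adeyemi, by date of rank (later first): Haddad (11 Feb 1998) before Adeyemi (13 Aug 1993).
Full order: Saleh, Takahashi, Mbeki, Haddad, Adeyemi, Eriksen, Fontaine, Andersen.

Saleh, Takahashi, Mbeki, Haddad, Adeyemi, Eriksen, Fontaine, Andersen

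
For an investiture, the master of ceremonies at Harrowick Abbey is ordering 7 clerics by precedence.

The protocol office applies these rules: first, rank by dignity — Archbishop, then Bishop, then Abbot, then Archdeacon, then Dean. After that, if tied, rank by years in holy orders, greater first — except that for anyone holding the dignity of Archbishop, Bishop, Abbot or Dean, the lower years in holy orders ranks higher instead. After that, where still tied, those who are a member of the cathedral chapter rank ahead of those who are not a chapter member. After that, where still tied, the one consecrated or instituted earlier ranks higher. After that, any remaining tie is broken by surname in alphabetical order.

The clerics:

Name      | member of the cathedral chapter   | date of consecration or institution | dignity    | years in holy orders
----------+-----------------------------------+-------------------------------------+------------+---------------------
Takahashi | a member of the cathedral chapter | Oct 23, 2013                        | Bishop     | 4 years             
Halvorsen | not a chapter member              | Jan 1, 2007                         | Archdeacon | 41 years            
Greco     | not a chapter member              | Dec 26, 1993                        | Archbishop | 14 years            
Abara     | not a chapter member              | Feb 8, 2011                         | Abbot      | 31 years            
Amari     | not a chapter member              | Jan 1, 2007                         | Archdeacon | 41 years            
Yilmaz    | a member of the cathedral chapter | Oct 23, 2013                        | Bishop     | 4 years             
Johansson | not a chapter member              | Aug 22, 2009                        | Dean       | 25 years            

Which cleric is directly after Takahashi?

By dignity: Greco (Archbishop); then Takahashi and Yilmaz (Bishop); then Abara (Abbot); then Amari and Halvorsen (Archdeacon); then Johansson (Dean).
Takahashi and Yilmaz both have years in holy orders 4 years, so the next rule applies.
Takahashi and Yilmaz are each a member of the cathedral chapter, so the next rule applies.
Takahashi and Yilmaz both have date of consecration or institution Oct 23, 2013, so the next rule applies.
Among Takahashi and Yilmaz, alphabetically by surname: Takahashi before Yilmaz.
Amari and Halvorsen both have years in holy orders 41 years, so the next rule applies.
Amari and Halvorsen are each not a chapter member, so the next rule applies.
Amari and Halvorsen both have date of consecration or institution Jan 1, 2007, so the next rule applies.
Among Amari and Halvorsen, alphabetically by surname: Amari before Halvorsen.
Order: Greco, Takahashi, Yilmaz, Abara, Amari, Halvorsen, Johansson.

Yilmaz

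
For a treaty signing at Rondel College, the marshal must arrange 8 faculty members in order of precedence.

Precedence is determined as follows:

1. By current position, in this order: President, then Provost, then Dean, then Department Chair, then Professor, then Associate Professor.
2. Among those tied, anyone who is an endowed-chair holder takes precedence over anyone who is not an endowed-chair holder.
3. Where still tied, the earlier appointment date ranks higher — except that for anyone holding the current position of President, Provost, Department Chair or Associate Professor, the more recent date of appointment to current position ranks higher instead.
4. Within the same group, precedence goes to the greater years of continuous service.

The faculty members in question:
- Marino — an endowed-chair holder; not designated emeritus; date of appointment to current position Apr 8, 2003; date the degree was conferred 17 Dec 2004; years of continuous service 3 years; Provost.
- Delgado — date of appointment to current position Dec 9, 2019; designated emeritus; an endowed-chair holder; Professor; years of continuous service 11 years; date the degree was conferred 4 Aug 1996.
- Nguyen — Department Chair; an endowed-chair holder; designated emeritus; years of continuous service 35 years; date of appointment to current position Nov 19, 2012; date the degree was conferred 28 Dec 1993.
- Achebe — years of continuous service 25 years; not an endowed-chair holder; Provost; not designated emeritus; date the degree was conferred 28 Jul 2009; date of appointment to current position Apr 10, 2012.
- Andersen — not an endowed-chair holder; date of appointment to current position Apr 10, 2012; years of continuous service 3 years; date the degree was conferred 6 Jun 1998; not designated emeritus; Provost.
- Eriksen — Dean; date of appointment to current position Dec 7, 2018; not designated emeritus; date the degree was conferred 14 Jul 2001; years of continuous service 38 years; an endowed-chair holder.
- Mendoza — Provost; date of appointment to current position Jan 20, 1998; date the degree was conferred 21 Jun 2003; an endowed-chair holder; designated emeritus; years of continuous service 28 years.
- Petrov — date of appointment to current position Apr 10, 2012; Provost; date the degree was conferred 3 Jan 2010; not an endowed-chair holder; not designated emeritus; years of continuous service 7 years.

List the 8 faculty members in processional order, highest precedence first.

Marino, Mendoza, Achebe, Petrov, Andersen, Eriksen, Nguyen, Delgado

By current position: Marino, Mendoza, Achebe, Petrov and Andersen (Provost); then Eriksen (Dean); then Nguyen (Department Chair); then Delgado (Professor).
Among Marino, Mendoza, Achebe, Petrov and Andersen, an endowed-chair holder before not an endowed-chair holder: Marino and Mendoza (an endowed-chair holder) before Achebe, Petrov and Andersen (not an endowed-chair holder).
Among Marino and Mendoza, by date of appointment to current position (later first) (reversed rule for this group): Marino (Apr 8, 2003) before Mendoza (Jan 20, 1998).
Achebe, Petrov and Andersen all have date of appointment to current position Apr 10, 2012, so the next rule applies.
Among Achebe, Petrov and Andersen, by years of continuous service (higher first): Achebe (25 years) before Petrov (7 years) before Andersen (3 years).
Full order: Marino, Mendoza, Achebe, Petrov, Andersen, Eriksen, Nguyen, Delgado.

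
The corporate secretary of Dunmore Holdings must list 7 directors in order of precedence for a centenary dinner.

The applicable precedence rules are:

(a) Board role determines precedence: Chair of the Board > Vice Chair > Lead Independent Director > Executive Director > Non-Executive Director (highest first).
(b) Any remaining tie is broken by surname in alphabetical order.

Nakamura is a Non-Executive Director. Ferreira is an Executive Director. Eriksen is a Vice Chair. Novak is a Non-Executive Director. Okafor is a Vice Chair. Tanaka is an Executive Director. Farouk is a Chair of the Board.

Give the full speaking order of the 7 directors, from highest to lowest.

By board role: Farouk (Chair of the Board); then Eriksen and Okafor (Vice Chair); then Ferreira and Tanaka (Executive Director); then Nakamura and Novak (Non-Executive Director).
Among Eriksen and Okafor, alphabetically by surname: Eriksen before Okafor.
Among Ferreira and Tanaka, alphabetically by surname: Ferreira before Tanaka.
Among Nakamura and Novak, alphabetically by surname: Nakamura before Novak.
Full order: Farouk, Eriksen, Okafor, Ferreira, Tanaka, Nakamura, Novak.

Farouk, Eriksen, Okafor, Ferreira, Tanaka, Nakamura, Novak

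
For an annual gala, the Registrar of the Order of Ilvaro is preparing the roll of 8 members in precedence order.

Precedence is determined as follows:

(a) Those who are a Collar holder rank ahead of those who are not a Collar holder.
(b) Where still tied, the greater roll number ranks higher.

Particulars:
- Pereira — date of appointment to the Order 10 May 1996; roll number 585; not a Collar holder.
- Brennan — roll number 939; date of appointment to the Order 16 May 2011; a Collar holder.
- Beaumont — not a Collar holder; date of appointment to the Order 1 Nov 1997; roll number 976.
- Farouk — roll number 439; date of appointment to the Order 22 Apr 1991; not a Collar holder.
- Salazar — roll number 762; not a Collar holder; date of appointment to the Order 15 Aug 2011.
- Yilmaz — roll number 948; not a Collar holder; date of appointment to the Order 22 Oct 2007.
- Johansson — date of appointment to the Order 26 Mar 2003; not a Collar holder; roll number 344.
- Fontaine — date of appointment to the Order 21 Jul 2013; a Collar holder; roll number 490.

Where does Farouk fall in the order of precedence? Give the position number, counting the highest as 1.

7

By the first rule: Brennan and Fontaine (both a Collar holder); then Beaumont, Yilmaz, Salazar, Pereira, Farouk and Johansson (each not a Collar holder).
Among Brennan and Fontaine, by roll number (higher first): Brennan (939) before Fontaine (490).
Among Beaumont, Yilmaz, Salazar, Pereira, Farouk and Johansson, by roll number (higher first): Beaumont (976) before Yilmaz (948) before Salazar (762) before Pereira (585) before Farouk (439) before Johansson (344).
Order: Brennan, Fontaine, Beaumont, Yilmaz, Salazar, Pereira, Farouk, Johansson. So position 7.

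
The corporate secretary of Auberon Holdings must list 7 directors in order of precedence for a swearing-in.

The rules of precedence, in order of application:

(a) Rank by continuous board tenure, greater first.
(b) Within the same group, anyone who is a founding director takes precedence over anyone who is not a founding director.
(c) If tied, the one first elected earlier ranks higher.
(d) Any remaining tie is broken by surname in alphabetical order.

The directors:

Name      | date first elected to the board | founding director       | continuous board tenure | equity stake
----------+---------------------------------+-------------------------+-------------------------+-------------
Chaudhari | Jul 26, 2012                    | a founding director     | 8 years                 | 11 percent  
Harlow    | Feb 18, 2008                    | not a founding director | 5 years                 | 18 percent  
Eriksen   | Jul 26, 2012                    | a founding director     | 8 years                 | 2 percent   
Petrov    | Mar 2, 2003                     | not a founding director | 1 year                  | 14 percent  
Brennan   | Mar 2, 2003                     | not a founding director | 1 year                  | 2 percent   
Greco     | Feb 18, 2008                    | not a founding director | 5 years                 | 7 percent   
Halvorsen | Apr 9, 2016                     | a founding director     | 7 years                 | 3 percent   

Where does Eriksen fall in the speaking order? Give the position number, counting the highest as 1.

By continuous board tenure (higher first): Chaudhari and Eriksen (both 8 years); then Halvorsen (7 years); then Greco and Harlow (both 5 years); then Brennan and Petrov (both 1 year).
Chaudhari and Eriksen are each a founding director, so the next rule applies.
Chaudhari and Eriksen both have date first elected to the board Jul 26, 2012, so the next rule applies.
Among Chaudhari and Eriksen, alphabetically by surname: Chaudhari before Eriksen.
Greco and Harlow are each not a founding director, so the next rule applies.
Greco and Harlow both have date first elected to the board Feb 18, 2008, so the next rule applies.
Among Greco and Harlow, alphabetically by surname: Greco before Harlow.
Brennan and Petrov are each not a founding director, so the next rule applies.
Brennan and Petrov both have date first elected to the board Mar 2, 2003, so the next rule applies.
Among Brennan and Petrov, alphabetically by surname: Brennan before Petrov.
Order: Chaudhari, Eriksen, Halvorsen, Greco, Harlow, Brennan, Petrov. So position 2.

2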